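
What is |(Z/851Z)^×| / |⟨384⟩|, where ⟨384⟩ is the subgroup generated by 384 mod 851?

6

Since 384 ∈ (Z/851Z)^×, its order divides φ(851) = φ(23·37) = (23−1)·(37−1) = 22·36 = 792 = 2^3 · 3^2 · 11.
Divisors of 792: 1, 2, 3, 4, 6, 8, 9, 11, 12, 18, 22, 24, 33, 36, 44, 66, 72, 88, 99, 132, 198, 264, 396, 792.
Check 384^d mod 851 for each divisor in increasing order:
384^1 ≡ 384
384^2 ≡ 233
384^3 ≡ 117
384^4 ≡ 676
384^6 ≡ 73
384^8 ≡ 840
384^9 ≡ 31
384^11 ≡ 415
384^12 ≡ 223
384^18 ≡ 110
384^22 ≡ 323
384^24 ≡ 371
384^33 ≡ 438
384^36 ≡ 186
384^44 ≡ 507
384^66 ≡ 369
384^72 ≡ 556
384^88 ≡ 47
384^99 ≡ 783
384^132 ≡ 1
So ord_851(384) = 132, hence |⟨384⟩| = 132.
The index is φ(851) / ord(384) = 792 / 132 = 6.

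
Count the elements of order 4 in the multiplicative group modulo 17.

2

φ(17) = 17 − 1 = 16 = 2^4.
(Z/17Z)^× is cyclic (|G| = 16); a cyclic group of order m has exactly φ(d) elements of each order d | m, and none otherwise.
4 = 2^2 divides 16, and φ(4) = 2.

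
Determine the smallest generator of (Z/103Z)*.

5

φ(103) = 103 − 1 = 102 = 2 · 3 · 17.
g is a primitive root iff g^(102/q) ≢ 1 (mod 103) for each prime q ∈ {2, 3, 17}.
g = 2: 2^51 ≡ 1 — hits 1, so not a primitive root.
g = 3: 3^51 ≡ 102; 3^34 ≡ 1 — hits 1, so not a primitive root.
g = 4: 4^51 ≡ 1 — hits 1, so not a primitive root.
g = 5: 5^51 ≡ 102; 5^34 ≡ 56; 5^6 ≡ 72 — none is 1, so 5 is a primitive root.
Hence the least primitive root of 103 is 5.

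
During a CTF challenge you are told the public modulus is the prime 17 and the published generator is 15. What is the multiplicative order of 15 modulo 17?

8

By Lagrange's theorem, ord_17(15) divides φ(17) = 17 − 1 = 16 = 2^4.
Divisors of 16: 1, 2, 4, 8, 16.
Check 15^d mod 17 for each divisor in increasing order:
15^1 ≡ 15
15^2 ≡ 4
15^4 ≡ 16
15^8 ≡ 1
Therefore the multiplicative order of 15 modulo 17 is 8.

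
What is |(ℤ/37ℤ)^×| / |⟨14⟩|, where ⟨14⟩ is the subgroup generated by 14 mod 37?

3

Since 14 ∈ (Z/37Z)^×, its order divides φ(37) = 37 − 1 = 36 = 2^2 · 3^2.
Divisors of 36: 1, 2, 3, 4, 6, 9, 12, 18, 36.
Compute 14^d (mod 37) for the divisors d until we hit 1:
14^1 ≡ 14 (mod 37)
14^2 ≡ 11 (mod 37)
14^3 ≡ 6 (mod 37)
14^4 ≡ 10 (mod 37)
14^6 ≡ 36 (mod 37)
14^9 ≡ 31 (mod 37)
14^12 ≡ 1 (mod 37) ✓
The order of 14 is 12, so the subgroup it generates has 12 elements.
Index = |(Z/37Z)^×| / |⟨14⟩| = 36 / 12 = 3.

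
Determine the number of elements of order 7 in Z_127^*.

φ(127) = 127 − 1 = 126 = 2 · 3^2 · 7.
Since (Z/127Z)^× is cyclic of order 126, the number of elements of order d is φ(d) when d | 126 and 0 otherwise.
7 | 126, and φ(7) = 7 − 1 = 6.

6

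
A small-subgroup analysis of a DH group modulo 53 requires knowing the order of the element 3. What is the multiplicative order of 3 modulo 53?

52

Since 3 ∈ (Z/53Z)^×, its order divides φ(53) = 53 − 1 = 52 = 2^2 · 13.
Divisors of 52: 1, 2, 4, 13, 26, 52.
Check 3^d mod 53 for each divisor in increasing order:
3^1 ≡ 3 (mod 53)
3^2 ≡ 9 (mod 53)
3^4 ≡ 28 (mod 53)
3^13 ≡ 30 (mod 53)
3^26 ≡ 52 (mod 53)
3^52 ≡ 1 (mod 53) ✓
Hence ord(3) = 52.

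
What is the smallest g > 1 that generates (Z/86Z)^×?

3

φ(86) = φ(2)·φ(43) = 1·42 = 42 = 2 · 3 · 7.
Test candidates g = 2, 3, … against the prime factors q ∈ {2, 3, 7} of φ(86): g is a generator iff g^(42/q) ≢ 1 for every such q.
g = 2: gcd(2, 86) = 2 > 1, not a unit — skip.
g = 3: 3^21 ≡ 85; 3^14 ≡ 79; 3^6 ≡ 41 — none is 1, so 3 is a primitive root.
Hence the least primitive root of 86 is 3.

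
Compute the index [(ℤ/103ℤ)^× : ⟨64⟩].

6

ord(64) | φ(103) = 103 − 1 = 102 = 2 · 3 · 17.
Divisors of 102: 1, 2, 3, 6, 17, 34, 51, 102.
Check 64^d mod 103 for each divisor in increasing order:
64^1 ≡ 64
64^2 ≡ 79
64^3 ≡ 9
64^6 ≡ 81
64^17 ≡ 1
The order of 64 is 17, so the subgroup it generates has 17 elements.
The index is φ(103) / ord(64) = 102 / 17 = 6.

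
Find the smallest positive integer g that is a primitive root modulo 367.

φ(367) = 367 − 1 = 366 = 2 · 3 · 61.
Test candidates g = 2, 3, … against the prime factors q ∈ {2, 3, 61} of φ(367): g is a generator iff g^(366/q) ≢ 1 for every such q.
g = 2: 2^183 ≡ 1 — hits 1, so not a primitive root.
g = 3: 3^183 ≡ 366; 3^122 ≡ 1 — hits 1, so not a primitive root.
g = 4: 4^183 ≡ 1 — hits 1, so not a primitive root.
g = 5: 5^183 ≡ 366; 5^122 ≡ 1 — hits 1, so not a primitive root.
g = 6: 6^183 ≡ 366; 6^122 ≡ 283; 6^6 ≡ 47 — none is 1, so 6 is a primitive root.
So 6 is the smallest generator of (Z/367Z)^×.

6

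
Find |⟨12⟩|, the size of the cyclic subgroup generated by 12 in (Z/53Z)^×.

52

The order of 12 must divide φ(53) = 53 − 1 = 52 = 2^2 · 13.
Divisors of 52: 1, 2, 4, 13, 26, 52.
Compute 12^d (mod 53) for the divisors d until we hit 1:
12^1 ≡ 12 (mod 53)
12^2 ≡ 38 (mod 53)
12^4 ≡ 13 (mod 53)
12^13 ≡ 23 (mod 53)
12^26 ≡ 52 (mod 53)
12^52 ≡ 1 (mod 53) ✓
So ord_53(12) = 52.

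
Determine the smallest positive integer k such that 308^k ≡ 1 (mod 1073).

252

Since 308 ∈ (Z/1073Z)^×, its order divides φ(1073) = φ(29·37) = (29−1)·(37−1) = 28·36 = 1008 = 2^4 · 3^2 · 7.
Divisors of 1008: 1, 2, 3, 4, 6, 7, 8, 9, 12, 14, 16, 18, 21, 24, 28, 36, 42, 48, 56, 63, 72, 84, 112, 126, 144, 168, 252, 336, 504, 1008.
Check 308^d mod 1073 for each divisor in increasing order:
308^1 ≡ 308
308^2 ≡ 440
308^3 ≡ 322
308^4 ≡ 460
308^6 ≡ 676
308^7 ≡ 46
308^8 ≡ 219
308^9 ≡ 926
308^12 ≡ 951
308^14 ≡ 1043
308^16 ≡ 749
308^18 ≡ 149
308^21 ≡ 766
308^24 ≡ 935
308^28 ≡ 900
308^36 ≡ 741
308^42 ≡ 898
308^48 ≡ 803
308^56 ≡ 958
308^63 ≡ 75
308^72 ≡ 778
308^84 ≡ 581
308^112 ≡ 349
308^126 ≡ 260
308^144 ≡ 112
308^168 ≡ 639
308^252 ≡ 1
So ord_1073(308) = 252.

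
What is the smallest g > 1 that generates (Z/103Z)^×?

5

φ(103) = 103 − 1 = 102 = 2 · 3 · 17.
g is a primitive root iff g^(102/q) ≢ 1 (mod 103) for each prime q ∈ {2, 3, 17}.
g = 2: 2^51 ≡ 1 — hits 1, so not a primitive root.
g = 3: 3^51 ≡ 102; 3^34 ≡ 1 — hits 1, so not a primitive root.
g = 4: 4^51 ≡ 1 — hits 1, so not a primitive root.
g = 5: 5^51 ≡ 102; 5^34 ≡ 56; 5^6 ≡ 72 — none is 1, so 5 is a primitive root.
So 5 is the smallest generator of (Z/103Z)^×.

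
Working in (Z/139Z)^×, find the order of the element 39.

ord(39) | φ(139) = 139 − 1 = 138 = 2 · 3 · 23.
Divisors of 138: 1, 2, 3, 6, 23, 46, 69, 138.
Test each divisor d:
39^1 ≡ 39 (mod 139)
39^2 ≡ 131 (mod 139)
39^3 ≡ 105 (mod 139)
39^6 ≡ 44 (mod 139)
39^23 ≡ 138 (mod 139)
39^46 ≡ 1 (mod 139) ✓
Therefore the multiplicative order of 39 modulo 139 is 46.

46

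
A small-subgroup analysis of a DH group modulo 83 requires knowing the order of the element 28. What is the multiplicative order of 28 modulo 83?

The order of 28 must divide φ(83) = 83 − 1 = 82 = 2 · 41.
Divisors of 82: 1, 2, 41, 82.
Test each divisor d:
28^1 ≡ 28 (mod 83)
28^2 ≡ 37 (mod 83)
28^41 ≡ 1 (mod 83) ✓
The smallest such exponent is 41, so the order of 28 is 41.

41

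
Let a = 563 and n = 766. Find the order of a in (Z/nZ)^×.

The order of 563 must divide φ(766) = φ(2)·φ(383) = 1·382 = 382 = 2 · 191.
Divisors of 382: 1, 2, 191, 382.
Check 563^d mod 766 for each divisor in increasing order:
563^1 ≡ 563 (mod 766)
563^2 ≡ 611 (mod 766)
563^191 ≡ 765 (mod 766)
563^382 ≡ 1 (mod 766) ✓
Therefore the multiplicative order of 563 modulo 766 is 382.

382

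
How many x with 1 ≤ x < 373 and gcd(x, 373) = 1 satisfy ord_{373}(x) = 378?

0

φ(373) = 373 − 1 = 372 = 2^2 · 3 · 31.
(Z/373Z)^× is cyclic (|G| = 372); a cyclic group of order m has exactly φ(d) elements of each order d | m, and none otherwise.
378 does not divide 372, so no element of (Z/373Z)^× has order 378.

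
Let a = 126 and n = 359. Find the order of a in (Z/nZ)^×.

358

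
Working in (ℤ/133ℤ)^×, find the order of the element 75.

ord(75) | φ(133) = φ(7·19) = (7−1)·(19−1) = 6·18 = 108 = 2^2 · 3^3.
Divisors of 108: 1, 2, 3, 4, 6, 9, 12, 18, 27, 36, 54, 108.
Evaluate successive powers at the divisors of 108:
75^1 ≡ 75
75^2 ≡ 39
75^3 ≡ 132
75^4 ≡ 58
75^6 ≡ 1
The smallest such exponent is 6, so the order of 75 is 6.

6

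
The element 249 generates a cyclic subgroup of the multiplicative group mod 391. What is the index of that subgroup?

Since 249 ∈ (Z/391Z)^×, its order divides φ(391) = φ(17·23) = (17−1)·(23−1) = 16·22 = 352 = 2^5 · 11.
Divisors of 352: 1, 2, 4, 8, 11, 16, 22, 32, 44, 88, 176, 352.
Evaluate successive powers at the divisors of 352:
249^1 ≡ 249
249^2 ≡ 223
249^4 ≡ 72
249^8 ≡ 101
249^11 ≡ 114
249^16 ≡ 35
249^22 ≡ 93
249^32 ≡ 52
249^44 ≡ 47
249^88 ≡ 254
249^176 ≡ 1
So ord_391(249) = 176, hence |⟨249⟩| = 176.
The index is φ(391) / ord(249) = 352 / 176 = 2.

2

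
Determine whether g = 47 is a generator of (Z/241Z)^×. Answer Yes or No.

No

φ(241) = 241 − 1 = 240 = 2^4 · 3 · 5.
47 is a primitive root mod 241 iff 47^(φ(241)/q) ≢ 1 for every prime q | φ(241), i.e. q ∈ {2, 3, 5}.
47^120 ≡ 1 (mod 241)  [q = 2: ≡ 1 ✗]
47^80 ≡ 1 (mod 241)  [q = 3: ≡ 1 ✗]
47^48 ≡ 98 (mod 241)  [q = 5: ≢ 1 ✓]
47^120 ≡ 1 shows ord(47) | 120, strictly less than φ(241); not a primitive root.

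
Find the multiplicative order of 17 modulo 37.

36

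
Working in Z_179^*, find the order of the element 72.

178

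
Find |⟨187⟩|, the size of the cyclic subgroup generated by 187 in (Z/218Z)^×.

Since 187 ∈ (Z/218Z)^×, its order divides φ(218) = φ(2)·φ(109) = 1·108 = 108 = 2^2 · 3^3.
Divisors of 108: 1, 2, 3, 4, 6, 9, 12, 18, 27, 36, 54, 108.
Evaluate successive powers at the divisors of 108:
187^1 ≡ 187 (mod 218)
187^2 ≡ 89 (mod 218)
187^3 ≡ 75 (mod 218)
187^4 ≡ 73 (mod 218)
187^6 ≡ 175 (mod 218)
187^9 ≡ 45 (mod 218)
187^12 ≡ 105 (mod 218)
187^18 ≡ 63 (mod 218)
187^27 ≡ 1 (mod 218) ✓
The smallest such exponent is 27, so the order of 187 is 27.

27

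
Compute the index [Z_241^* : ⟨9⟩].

By Lagrange's theorem, ord_241(9) divides φ(241) = 241 − 1 = 240 = 2^4 · 3 · 5.
Divisors of 240: 1, 2, 3, 4, 5, 6, 8, 10, 12, 15, 16, 20, 24, 30, 40, 48, 60, 80, 120, 240.
Compute 9^d (mod 241) for the divisors d until we hit 1:
9^1 ≡ 9 (mod 241)
9^2 ≡ 81 (mod 241)
9^3 ≡ 6 (mod 241)
9^4 ≡ 54 (mod 241)
9^5 ≡ 4 (mod 241)
9^6 ≡ 36 (mod 241)
9^8 ≡ 24 (mod 241)
9^10 ≡ 16 (mod 241)
9^12 ≡ 91 (mod 241)
9^15 ≡ 64 (mod 241)
9^16 ≡ 94 (mod 241)
9^20 ≡ 15 (mod 241)
9^24 ≡ 87 (mod 241)
9^30 ≡ 240 (mod 241)
9^40 ≡ 225 (mod 241)
9^48 ≡ 98 (mod 241)
9^60 ≡ 1 (mod 241) ✓
The order of 9 is 60, so the subgroup it generates has 60 elements.
[(Z/241Z)^× : ⟨9⟩] = 240/60 = 4.

4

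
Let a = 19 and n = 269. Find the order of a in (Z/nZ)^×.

268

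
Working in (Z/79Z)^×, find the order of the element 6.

78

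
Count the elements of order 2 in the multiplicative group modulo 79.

φ(79) = 79 − 1 = 78 = 2 · 3 · 13.
In a cyclic group of order 78, there are φ(d) elements of order d for each divisor d of 78, and zero for non-divisors.
2 | 78, and φ(2) = 2 − 1 = 1.

1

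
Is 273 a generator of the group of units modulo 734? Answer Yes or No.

Yes

φ(734) = φ(2)·φ(367) = 1·366 = 366 = 2 · 3 · 61.
An element g generates (Z/734Z)^× iff g^(366/q) ≢ 1 (mod 734) for each prime q ∈ {2, 3, 61}.
273^183 ≡ 733 (mod 734)  [q = 2: ≢ 1 ✓]
273^122 ≡ 283 (mod 734)  [q = 3: ≢ 1 ✓]
273^6 ≡ 299 (mod 734)  [q = 61: ≢ 1 ✓]
Every test exponent gives a nontrivial residue, hence 273 generates the full group.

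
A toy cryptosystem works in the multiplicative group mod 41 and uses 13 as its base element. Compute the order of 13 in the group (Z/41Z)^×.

The order of 13 must divide φ(41) = 41 − 1 = 40 = 2^3 · 5.
Divisors of 40: 1, 2, 4, 5, 8, 10, 20, 40.
Check 13^d mod 41 for each divisor in increasing order:
13^1 ≡ 13 (mod 41)
13^2 ≡ 5 (mod 41)
13^4 ≡ 25 (mod 41)
13^5 ≡ 38 (mod 41)
13^8 ≡ 10 (mod 41)
13^10 ≡ 9 (mod 41)
13^20 ≡ 40 (mod 41)
13^40 ≡ 1 (mod 41) ✓
Hence ord(13) = 40.

40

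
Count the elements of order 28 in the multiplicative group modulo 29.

φ(29) = 29 − 1 = 28 = 2^2 · 7.
(Z/29Z)^× is cyclic (|G| = 28); a cyclic group of order m has exactly φ(d) elements of each order d | m, and none otherwise.
28 = 2^2 · 7 divides 28, and φ(28) = 12.

12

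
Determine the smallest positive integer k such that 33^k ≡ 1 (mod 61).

20

Since 33 ∈ (Z/61Z)^×, its order divides φ(61) = 61 − 1 = 60 = 2^2 · 3 · 5.
Divisors of 60: 1, 2, 3, 4, 5, 6, 10, 12, 15, 20, 30, 60.
Evaluate successive powers at the divisors of 60:
33^1 ≡ 33
33^2 ≡ 52
33^3 ≡ 8
33^4 ≡ 20
33^5 ≡ 50
33^6 ≡ 3
33^10 ≡ 60
33^12 ≡ 9
33^15 ≡ 11
33^20 ≡ 1
Hence ord(33) = 20.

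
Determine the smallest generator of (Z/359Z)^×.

φ(359) = 359 − 1 = 358 = 2 · 179.
Test candidates g = 2, 3, … against the prime factors q ∈ {2, 179} of φ(359): g is a generator iff g^(358/q) ≢ 1 for every such q.
g = 2: 2^179 ≡ 1 — hits 1, so not a primitive root.
g = 3: 3^179 ≡ 1 — hits 1, so not a primitive root.
g = 4: 4^179 ≡ 1 — hits 1, so not a primitive root.
g = 5: 5^179 ≡ 1 — hits 1, so not a primitive root.
g = 6: 6^179 ≡ 1 — hits 1, so not a primitive root.
g = 7: 7^179 ≡ 358; 7^2 ≡ 49 — none is 1, so 7 is a primitive root.
The smallest primitive root modulo 359 is 7.

7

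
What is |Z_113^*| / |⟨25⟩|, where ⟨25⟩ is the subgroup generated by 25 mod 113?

2

By Lagrange's theorem, ord_113(25) divides φ(113) = 113 − 1 = 112 = 2^4 · 7.
Divisors of 112: 1, 2, 4, 7, 8, 14, 16, 28, 56, 112.
Compute 25^d (mod 113) for the divisors d until we hit 1:
25^1 ≡ 25 (mod 113)
25^2 ≡ 60 (mod 113)
25^4 ≡ 97 (mod 113)
25^7 ≡ 69 (mod 113)
25^8 ≡ 30 (mod 113)
25^14 ≡ 15 (mod 113)
25^16 ≡ 109 (mod 113)
25^28 ≡ 112 (mod 113)
25^56 ≡ 1 (mod 113) ✓
So ord_113(25) = 56, hence |⟨25⟩| = 56.
Index = |(Z/113Z)^×| / |⟨25⟩| = 112 / 56 = 2.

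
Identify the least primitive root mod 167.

5

φ(167) = 167 − 1 = 166 = 2 · 83.
Test candidates g = 2, 3, … against the prime factors q ∈ {2, 83} of φ(167): g is a generator iff g^(166/q) ≢ 1 for every such q.
g = 2: 2^83 ≡ 1 — hits 1, so not a primitive root.
g = 3: 3^83 ≡ 1 — hits 1, so not a primitive root.
g = 4: 4^83 ≡ 1 — hits 1, so not a primitive root.
g = 5: 5^83 ≡ 166; 5^2 ≡ 25 — none is 1, so 5 is a primitive root.
Hence the least primitive root of 167 is 5.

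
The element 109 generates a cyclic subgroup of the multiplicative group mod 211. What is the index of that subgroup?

Since 109 ∈ (Z/211Z)^×, its order divides φ(211) = 211 − 1 = 210 = 2 · 3 · 5 · 7.
Divisors of 210: 1, 2, 3, 5, 6, 7, 10, 14, 15, 21, 30, 35, 42, 70, 105, 210.
Test each divisor d:
109^1 ≡ 109
109^2 ≡ 65
109^3 ≡ 122
109^5 ≡ 123
109^6 ≡ 114
109^7 ≡ 188
109^10 ≡ 148
109^14 ≡ 107
109^15 ≡ 58
109^21 ≡ 71
109^30 ≡ 199
109^35 ≡ 1
Thus |⟨109⟩| = ord(109) = 35.
Index = |(Z/211Z)^×| / |⟨109⟩| = 210 / 35 = 6.

6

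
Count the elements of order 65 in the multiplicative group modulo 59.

0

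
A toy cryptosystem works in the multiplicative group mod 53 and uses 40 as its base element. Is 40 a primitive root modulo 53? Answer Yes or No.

No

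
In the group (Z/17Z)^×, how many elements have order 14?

0

φ(17) = 17 − 1 = 16 = 2^4.
(Z/17Z)^× is cyclic (|G| = 16); a cyclic group of order m has exactly φ(d) elements of each order d | m, and none otherwise.
Since 14 ∤ 16, the count is 0.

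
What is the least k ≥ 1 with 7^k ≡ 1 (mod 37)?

Since 7 ∈ (Z/37Z)^×, its order divides φ(37) = 37 − 1 = 36 = 2^2 · 3^2.
Divisors of 36: 1, 2, 3, 4, 6, 9, 12, 18, 36.
Evaluate successive powers at the divisors of 36:
7^1 ≡ 7
7^2 ≡ 12
7^3 ≡ 10
7^4 ≡ 33
7^6 ≡ 26
7^9 ≡ 1
Therefore the multiplicative order of 7 modulo 37 is 9.

9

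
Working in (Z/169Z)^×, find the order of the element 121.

By Lagrange's theorem, ord_169(121) divides φ(169) = φ(13^2) = 13·(13−1) = 156 = 2^2 · 3 · 13.
Divisors of 156: 1, 2, 3, 4, 6, 12, 13, 26, 39, 52, 78, 156.
Check 121^d mod 169 for each divisor in increasing order:
121^1 ≡ 121
121^2 ≡ 107
121^3 ≡ 103
121^4 ≡ 126
121^6 ≡ 131
121^12 ≡ 92
121^13 ≡ 147
121^26 ≡ 146
121^39 ≡ 168
121^52 ≡ 22
121^78 ≡ 1
Hence ord(121) = 78.

78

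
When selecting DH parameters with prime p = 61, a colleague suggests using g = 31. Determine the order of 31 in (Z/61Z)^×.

60

ord(31) | φ(61) = 61 − 1 = 60 = 2^2 · 3 · 5.
Divisors of 60: 1, 2, 3, 4, 5, 6, 10, 12, 15, 20, 30, 60.
Test each divisor d:
31^1 ≡ 31
31^2 ≡ 46
31^3 ≡ 23
31^4 ≡ 42
31^5 ≡ 21
31^6 ≡ 41
31^10 ≡ 14
31^12 ≡ 34
31^15 ≡ 50
31^20 ≡ 13
31^30 ≡ 60
31^60 ≡ 1
Hence ord(31) = 60.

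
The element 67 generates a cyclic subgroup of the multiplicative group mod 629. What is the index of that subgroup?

The order of 67 must divide φ(629) = φ(17·37) = (17−1)·(37−1) = 16·36 = 576 = 2^6 · 3^2.
Divisors of 576: 1, 2, 3, 4, 6, 8, 9, 12, 16, 18, 24, 32, 36, 48, 64, 72, 96, 144, 192, 288, 576.
Evaluate successive powers at the divisors of 576:
67^1 ≡ 67 (mod 629)
67^2 ≡ 86 (mod 629)
67^3 ≡ 101 (mod 629)
67^4 ≡ 477 (mod 629)
67^6 ≡ 137 (mod 629)
67^8 ≡ 460 (mod 629)
67^9 ≡ 628 (mod 629)
67^12 ≡ 528 (mod 629)
67^16 ≡ 256 (mod 629)
67^18 ≡ 1 (mod 629) ✓
Thus |⟨67⟩| = ord(67) = 18.
[(Z/629Z)^× : ⟨67⟩] = 576/18 = 32.

32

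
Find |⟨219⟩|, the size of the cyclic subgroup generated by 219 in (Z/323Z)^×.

72

By Lagrange's theorem, ord_323(219) divides φ(323) = φ(17·19) = (17−1)·(19−1) = 16·18 = 288 = 2^5 · 3^2.
Divisors of 288: 1, 2, 3, 4, 6, 8, 9, 12, 16, 18, 24, 32, 36, 48, 72, 96, 144, 288.
Test each divisor d:
219^1 ≡ 219
219^2 ≡ 157
219^3 ≡ 145
219^4 ≡ 101
219^6 ≡ 30
219^8 ≡ 188
219^9 ≡ 151
219^12 ≡ 254
219^16 ≡ 137
219^18 ≡ 191
219^24 ≡ 239
219^32 ≡ 35
219^36 ≡ 305
219^48 ≡ 273
219^72 ≡ 1
Hence ord(219) = 72.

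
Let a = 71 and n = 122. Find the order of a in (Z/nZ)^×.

60

By Lagrange's theorem, ord_122(71) divides φ(122) = φ(2)·φ(61) = 1·60 = 60 = 2^2 · 3 · 5.
Divisors of 60: 1, 2, 3, 4, 5, 6, 10, 12, 15, 20, 30, 60.
Evaluate successive powers at the divisors of 60:
71^1 ≡ 71 (mod 122)
71^2 ≡ 39 (mod 122)
71^3 ≡ 85 (mod 122)
71^4 ≡ 57 (mod 122)
71^5 ≡ 21 (mod 122)
71^6 ≡ 27 (mod 122)
71^10 ≡ 75 (mod 122)
71^12 ≡ 119 (mod 122)
71^15 ≡ 111 (mod 122)
71^20 ≡ 13 (mod 122)
71^30 ≡ 121 (mod 122)
71^60 ≡ 1 (mod 122) ✓
Therefore the multiplicative order of 71 modulo 122 is 60.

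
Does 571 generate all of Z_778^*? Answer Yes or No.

φ(778) = φ(2)·φ(389) = 1·388 = 388 = 2^2 · 97.
It suffices to check that the order of 571 is not a proper divisor of 388: compute 571^(388/q) for q ∈ {2, 97}.
571^194 ≡ 777 (mod 778)  [q = 2: ≢ 1 ✓]
571^4 ≡ 369 (mod 778)  [q = 97: ≢ 1 ✓]
Every test exponent gives a nontrivial residue, hence 571 generates the full group.

Yes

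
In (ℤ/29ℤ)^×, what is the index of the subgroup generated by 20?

4

By Lagrange's theorem, ord_29(20) divides φ(29) = 29 − 1 = 28 = 2^2 · 7.
Divisors of 28: 1, 2, 4, 7, 14, 28.
Evaluate successive powers at the divisors of 28:
20^1 ≡ 20
20^2 ≡ 23
20^4 ≡ 7
20^7 ≡ 1
The order of 20 is 7, so the subgroup it generates has 7 elements.
The index is φ(29) / ord(20) = 28 / 7 = 4.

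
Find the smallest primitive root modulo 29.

2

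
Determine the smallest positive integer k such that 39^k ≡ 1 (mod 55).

ord(39) | φ(55) = φ(5·11) = (5−1)·(11−1) = 4·10 = 40 = 2^3 · 5.
Divisors of 40: 1, 2, 4, 5, 8, 10, 20, 40.
Compute 39^d (mod 55) for the divisors d until we hit 1:
39^1 ≡ 39 (mod 55)
39^2 ≡ 36 (mod 55)
39^4 ≡ 31 (mod 55)
39^5 ≡ 54 (mod 55)
39^8 ≡ 26 (mod 55)
39^10 ≡ 1 (mod 55) ✓
So ord_55(39) = 10.

10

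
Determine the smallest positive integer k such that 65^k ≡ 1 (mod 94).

ord(65) | φ(94) = φ(2)·φ(47) = 1·46 = 46 = 2 · 23.
Divisors of 46: 1, 2, 23, 46.
Evaluate successive powers at the divisors of 46:
65^1 ≡ 65 (mod 94)
65^2 ≡ 89 (mod 94)
65^23 ≡ 1 (mod 94) ✓
Therefore the multiplicative order of 65 modulo 94 is 23.

23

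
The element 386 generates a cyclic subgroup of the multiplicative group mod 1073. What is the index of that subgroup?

ord(386) | φ(1073) = φ(29·37) = (29−1)·(37−1) = 28·36 = 1008 = 2^4 · 3^2 · 7.
Divisors of 1008: 1, 2, 3, 4, 6, 7, 8, 9, 12, 14, 16, 18, 21, 24, 28, 36, 42, 48, 56, 63, 72, 84, 112, 126, 144, 168, 252, 336, 504, 1008.
Compute 386^d (mod 1073) for the divisors d until we hit 1:
386^1 ≡ 386
386^2 ≡ 922
386^3 ≡ 729
386^4 ≡ 268
386^6 ≡ 306
386^7 ≡ 86
386^8 ≡ 1006
386^9 ≡ 963
386^12 ≡ 285
386^14 ≡ 958
386^16 ≡ 197
386^18 ≡ 297
386^21 ≡ 840
386^24 ≡ 750
386^28 ≡ 349
386^36 ≡ 223
386^42 ≡ 639
386^48 ≡ 248
386^56 ≡ 552
386^63 ≡ 260
386^72 ≡ 371
386^84 ≡ 581
386^112 ≡ 1045
386^126 ≡ 1
Thus |⟨386⟩| = ord(386) = 126.
The index is φ(1073) / ord(386) = 1008 / 126 = 8.

8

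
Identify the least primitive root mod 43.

3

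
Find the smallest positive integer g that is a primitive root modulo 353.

3

φ(353) = 353 − 1 = 352 = 2^5 · 11.
Test candidates g = 2, 3, … against the prime factors q ∈ {2, 11} of φ(353): g is a generator iff g^(352/q) ≢ 1 for every such q.
g = 2: 2^176 ≡ 1 — hits 1, so not a primitive root.
g = 3: 3^176 ≡ 352; 3^32 ≡ 140 — none is 1, so 3 is a primitive root.
The smallest primitive root modulo 353 is 3.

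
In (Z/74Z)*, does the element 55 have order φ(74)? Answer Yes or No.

Yes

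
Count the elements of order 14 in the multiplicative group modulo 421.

φ(421) = 421 − 1 = 420 = 2^2 · 3 · 5 · 7.
In a cyclic group of order 420, there are φ(d) elements of order d for each divisor d of 420, and zero for non-divisors.
14 = 2 · 7 divides 420, and φ(14) = 6.

6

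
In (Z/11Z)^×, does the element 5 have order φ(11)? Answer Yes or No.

φ(11) = 11 − 1 = 10 = 2 · 5.
It suffices to check that the order of 5 is not a proper divisor of 10: compute 5^(10/q) for q ∈ {2, 5}.
5^5 ≡ 1 (mod 11)  [q = 2: ≡ 1 ✗]
5^2 ≡ 3 (mod 11)  [q = 5: ≢ 1 ✓]
The check at q = 2 fails, so 5 generates a proper subgroup.

No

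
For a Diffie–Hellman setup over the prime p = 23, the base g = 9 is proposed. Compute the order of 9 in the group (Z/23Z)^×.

Since 9 ∈ (Z/23Z)^×, its order divides φ(23) = 23 − 1 = 22 = 2 · 11.
Divisors of 22: 1, 2, 11, 22.
Evaluate successive powers at the divisors of 22:
9^1 ≡ 9 (mod 23)
9^2 ≡ 12 (mod 23)
9^11 ≡ 1 (mod 23) ✓
So ord_23(9) = 11.

11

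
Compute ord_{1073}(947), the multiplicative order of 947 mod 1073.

252

The order of 947 must divide φ(1073) = φ(29·37) = (29−1)·(37−1) = 28·36 = 1008 = 2^4 · 3^2 · 7.
Divisors of 1008: 1, 2, 3, 4, 6, 7, 8, 9, 12, 14, 16, 18, 21, 24, 28, 36, 42, 48, 56, 63, 72, 84, 112, 126, 144, 168, 252, 336, 504, 1008.
Evaluate successive powers at the divisors of 1008:
947^1 ≡ 947
947^2 ≡ 854
947^3 ≡ 769
947^4 ≡ 749
947^6 ≡ 138
947^7 ≡ 853
947^8 ≡ 895
947^9 ≡ 968
947^12 ≡ 803
947^14 ≡ 115
947^16 ≡ 567
947^18 ≡ 295
947^21 ≡ 452
947^24 ≡ 1009
947^28 ≡ 349
947^36 ≡ 112
947^42 ≡ 434
947^48 ≡ 877
947^56 ≡ 552
947^63 ≡ 882
947^72 ≡ 741
947^84 ≡ 581
947^112 ≡ 1045
947^126 ≡ 1072
947^144 ≡ 778
947^168 ≡ 639
947^252 ≡ 1
Hence ord(947) = 252.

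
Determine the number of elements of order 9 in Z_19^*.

φ(19) = 19 − 1 = 18 = 2 · 3^2.
(Z/19Z)^× is cyclic (|G| = 18); a cyclic group of order m has exactly φ(d) elements of each order d | m, and none otherwise.
9 = 3^2 divides 18, and φ(9) = 6.

6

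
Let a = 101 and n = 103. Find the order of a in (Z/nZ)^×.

102

Since 101 ∈ (Z/103Z)^×, its order divides φ(103) = 103 − 1 = 102 = 2 · 3 · 17.
Divisors of 102: 1, 2, 3, 6, 17, 34, 51, 102.
Check 101^d mod 103 for each divisor in increasing order:
101^1 ≡ 101 (mod 103)
101^2 ≡ 4 (mod 103)
101^3 ≡ 95 (mod 103)
101^6 ≡ 64 (mod 103)
101^17 ≡ 47 (mod 103)
101^34 ≡ 46 (mod 103)
101^51 ≡ 102 (mod 103)
101^102 ≡ 1 (mod 103) ✓
Hence ord(101) = 102.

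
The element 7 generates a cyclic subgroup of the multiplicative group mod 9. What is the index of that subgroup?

ord(7) | φ(9) = φ(3^2) = 3·(3−1) = 6 = 2 · 3.
Divisors of 6: 1, 2, 3, 6.
Evaluate successive powers at the divisors of 6:
7^1 ≡ 7
7^2 ≡ 4
7^3 ≡ 1
Thus |⟨7⟩| = ord(7) = 3.
The index is φ(9) / ord(7) = 6 / 3 = 2.

2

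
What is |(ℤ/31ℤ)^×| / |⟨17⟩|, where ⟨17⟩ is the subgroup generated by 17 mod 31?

1

Since 17 ∈ (Z/31Z)^×, its order divides φ(31) = 31 − 1 = 30 = 2 · 3 · 5.
Divisors of 30: 1, 2, 3, 5, 6, 10, 15, 30.
Compute 17^d (mod 31) for the divisors d until we hit 1:
17^1 ≡ 17 (mod 31)
17^2 ≡ 10 (mod 31)
17^3 ≡ 15 (mod 31)
17^5 ≡ 26 (mod 31)
17^6 ≡ 8 (mod 31)
17^10 ≡ 25 (mod 31)
17^15 ≡ 30 (mod 31)
17^30 ≡ 1 (mod 31) ✓
Thus |⟨17⟩| = ord(17) = 30.
The index is φ(31) / ord(17) = 30 / 30 = 1.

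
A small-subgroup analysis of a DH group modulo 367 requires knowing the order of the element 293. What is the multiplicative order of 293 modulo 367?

122

By Lagrange's theorem, ord_367(293) divides φ(367) = 367 − 1 = 366 = 2 · 3 · 61.
Divisors of 366: 1, 2, 3, 6, 61, 122, 183, 366.
Compute 293^d (mod 367) for the divisors d until we hit 1:
293^1 ≡ 293 (mod 367)
293^2 ≡ 338 (mod 367)
293^3 ≡ 311 (mod 367)
293^6 ≡ 200 (mod 367)
293^61 ≡ 366 (mod 367)
293^122 ≡ 1 (mod 367) ✓
Hence ord(293) = 122.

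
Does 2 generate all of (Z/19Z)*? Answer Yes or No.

φ(19) = 19 − 1 = 18 = 2 · 3^2.
Test 2^(18/q) mod 19 for each prime factor q of 18:
2^9 ≡ 18 (mod 19)  [q = 2: ≢ 1 ✓]
2^6 ≡ 7 (mod 19)  [q = 3: ≢ 1 ✓]
Every test exponent gives a nontrivial residue, hence 2 generates the full group.

Yes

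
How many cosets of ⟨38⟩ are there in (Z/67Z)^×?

11

By Lagrange's theorem, ord_67(38) divides φ(67) = 67 − 1 = 66 = 2 · 3 · 11.
Divisors of 66: 1, 2, 3, 6, 11, 22, 33, 66.
Check 38^d mod 67 for each divisor in increasing order:
38^1 ≡ 38 (mod 67)
38^2 ≡ 37 (mod 67)
38^3 ≡ 66 (mod 67)
38^6 ≡ 1 (mod 67) ✓
The order of 38 is 6, so the subgroup it generates has 6 elements.
The index is φ(67) / ord(38) = 66 / 6 = 11.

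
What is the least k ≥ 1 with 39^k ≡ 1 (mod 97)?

96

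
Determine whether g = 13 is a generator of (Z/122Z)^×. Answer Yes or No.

φ(122) = φ(2)·φ(61) = 1·60 = 60 = 2^2 · 3 · 5.
It suffices to check that the order of 13 is not a proper divisor of 60: compute 13^(60/q) for q ∈ {2, 3, 5}.
13^30 ≡ 1 (mod 122)  [q = 2: ≡ 1 ✗]
13^20 ≡ 47 (mod 122)  [q = 3: ≢ 1 ✓]
13^12 ≡ 1 (mod 122)  [q = 5: ≡ 1 ✗]
The check at q = 2 fails, so 13 generates a proper subgroup.

No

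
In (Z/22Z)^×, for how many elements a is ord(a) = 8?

0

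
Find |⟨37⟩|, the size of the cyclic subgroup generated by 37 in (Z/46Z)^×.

ord(37) | φ(46) = φ(2)·φ(23) = 1·22 = 22 = 2 · 11.
Divisors of 22: 1, 2, 11, 22.
Compute 37^d (mod 46) for the divisors d until we hit 1:
37^1 ≡ 37 (mod 46)
37^2 ≡ 35 (mod 46)
37^11 ≡ 45 (mod 46)
37^22 ≡ 1 (mod 46) ✓
Therefore the multiplicative order of 37 modulo 46 is 22.

22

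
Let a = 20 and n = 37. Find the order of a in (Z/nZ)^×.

36

By Lagrange's theorem, ord_37(20) divides φ(37) = 37 − 1 = 36 = 2^2 · 3^2.
Divisors of 36: 1, 2, 3, 4, 6, 9, 12, 18, 36.
Evaluate successive powers at the divisors of 36:
20^1 ≡ 20
20^2 ≡ 30
20^3 ≡ 8
20^4 ≡ 12
20^6 ≡ 27
20^9 ≡ 31
20^12 ≡ 26
20^18 ≡ 36
20^36 ≡ 1
So ord_37(20) = 36.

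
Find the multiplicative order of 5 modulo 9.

6

ord(5) | φ(9) = φ(3^2) = 3·(3−1) = 6 = 2 · 3.
Divisors of 6: 1, 2, 3, 6.
Check 5^d mod 9 for each divisor in increasing order:
5^1 ≡ 5
5^2 ≡ 7
5^3 ≡ 8
5^6 ≡ 1
Therefore the multiplicative order of 5 modulo 9 is 6.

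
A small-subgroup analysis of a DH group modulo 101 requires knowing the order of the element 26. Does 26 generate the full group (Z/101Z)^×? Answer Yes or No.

Yes

φ(101) = 101 − 1 = 100 = 2^2 · 5^2.
An element g generates (Z/101Z)^× iff g^(100/q) ≢ 1 (mod 101) for each prime q ∈ {2, 5}.
26^50 ≡ 100 (mod 101)  [q = 2: ≢ 1 ✓]
26^20 ≡ 36 (mod 101)  [q = 5: ≢ 1 ✓]
All checks pass, so 26 has order 100 and is a primitive root modulo 101.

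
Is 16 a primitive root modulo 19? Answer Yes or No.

No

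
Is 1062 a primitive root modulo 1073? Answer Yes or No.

1073 = 29 · 37 is a product of two distinct odd primes, so (Z/1073Z)^× ≅ (Z/29Z)^× × (Z/37Z)^× is not cyclic.
No primitive root modulo 1073 exists; in particular 1062 is not one.

No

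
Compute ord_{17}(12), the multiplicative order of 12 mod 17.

The order of 12 must divide φ(17) = 17 − 1 = 16 = 2^4.
Divisors of 16: 1, 2, 4, 8, 16.
Test each divisor d:
12^1 ≡ 12
12^2 ≡ 8
12^4 ≡ 13
12^8 ≡ 16
12^16 ≡ 1
Hence ord(12) = 16.

16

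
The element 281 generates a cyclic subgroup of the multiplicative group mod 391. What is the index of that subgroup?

4

ord(281) | φ(391) = φ(17·23) = (17−1)·(23−1) = 16·22 = 352 = 2^5 · 11.
Divisors of 352: 1, 2, 4, 8, 11, 16, 22, 32, 44, 88, 176, 352.
Evaluate successive powers at the divisors of 352:
281^1 ≡ 281
281^2 ≡ 370
281^4 ≡ 50
281^8 ≡ 154
281^11 ≡ 321
281^16 ≡ 256
281^22 ≡ 208
281^32 ≡ 239
281^44 ≡ 254
281^88 ≡ 1
Thus |⟨281⟩| = ord(281) = 88.
[(Z/391Z)^× : ⟨281⟩] = 352/88 = 4.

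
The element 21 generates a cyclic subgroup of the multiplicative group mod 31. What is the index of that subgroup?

1

The order of 21 must divide φ(31) = 31 − 1 = 30 = 2 · 3 · 5.
Divisors of 30: 1, 2, 3, 5, 6, 10, 15, 30.
Check 21^d mod 31 for each divisor in increasing order:
21^1 ≡ 21 (mod 31)
21^2 ≡ 7 (mod 31)
21^3 ≡ 23 (mod 31)
21^5 ≡ 6 (mod 31)
21^6 ≡ 2 (mod 31)
21^10 ≡ 5 (mod 31)
21^15 ≡ 30 (mod 31)
21^30 ≡ 1 (mod 31) ✓
The order of 21 is 30, so the subgroup it generates has 30 elements.
Index = |(Z/31Z)^×| / |⟨21⟩| = 30 / 30 = 1.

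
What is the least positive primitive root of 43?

φ(43) = 43 − 1 = 42 = 2 · 3 · 7.
Test candidates g = 2, 3, … against the prime factors q ∈ {2, 3, 7} of φ(43): g is a generator iff g^(42/q) ≢ 1 for every such q.
g = 2: 2^21 ≡ 42; 2^14 ≡ 1 — hits 1, so not a primitive root.
g = 3: 3^21 ≡ 42; 3^14 ≡ 36; 3^6 ≡ 41 — none is 1, so 3 is a primitive root.
So 3 is the smallest generator of (Z/43Z)^×.

3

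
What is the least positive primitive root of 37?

2

φ(37) = 37 − 1 = 36 = 2^2 · 3^2.
Test candidates g = 2, 3, … against the prime factors q ∈ {2, 3} of φ(37): g is a generator iff g^(36/q) ≢ 1 for every such q.
g = 2: 2^18 ≡ 36; 2^12 ≡ 26 — none is 1, so 2 is a primitive root.
So 2 is the smallest generator of (Z/37Z)^×.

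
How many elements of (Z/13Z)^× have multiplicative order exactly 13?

φ(13) = 13 − 1 = 12 = 2^2 · 3.
In a cyclic group of order 12, there are φ(d) elements of order d for each divisor d of 12, and zero for non-divisors.
13 does not divide 12, so no element of (Z/13Z)^× has order 13.

0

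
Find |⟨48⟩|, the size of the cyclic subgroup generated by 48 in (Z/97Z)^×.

Since 48 ∈ (Z/97Z)^×, its order divides φ(97) = 97 − 1 = 96 = 2^5 · 3.
Divisors of 96: 1, 2, 3, 4, 6, 8, 12, 16, 24, 32, 48, 96.
Test each divisor d:
48^1 ≡ 48 (mod 97)
48^2 ≡ 73 (mod 97)
48^3 ≡ 12 (mod 97)
48^4 ≡ 91 (mod 97)
48^6 ≡ 47 (mod 97)
48^8 ≡ 36 (mod 97)
48^12 ≡ 75 (mod 97)
48^16 ≡ 35 (mod 97)
48^24 ≡ 96 (mod 97)
48^32 ≡ 61 (mod 97)
48^48 ≡ 1 (mod 97) ✓
Therefore the multiplicative order of 48 modulo 97 is 48.

48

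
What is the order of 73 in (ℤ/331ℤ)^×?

By Lagrange's theorem, ord_331(73) divides φ(331) = 331 − 1 = 330 = 2 · 3 · 5 · 11.
Divisors of 330: 1, 2, 3, 5, 6, 10, 11, 15, 22, 30, 33, 55, 66, 110, 165, 330.
Evaluate successive powers at the divisors of 330:
73^1 ≡ 73 (mod 331)
73^2 ≡ 33 (mod 331)
73^3 ≡ 92 (mod 331)
73^5 ≡ 57 (mod 331)
73^6 ≡ 189 (mod 331)
73^10 ≡ 270 (mod 331)
73^11 ≡ 181 (mod 331)
73^15 ≡ 164 (mod 331)
73^22 ≡ 323 (mod 331)
73^30 ≡ 85 (mod 331)
73^33 ≡ 207 (mod 331)
73^55 ≡ 330 (mod 331)
73^66 ≡ 150 (mod 331)
73^110 ≡ 1 (mod 331) ✓
Hence ord(73) = 110.

110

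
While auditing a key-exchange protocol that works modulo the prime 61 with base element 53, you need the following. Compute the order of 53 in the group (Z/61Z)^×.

20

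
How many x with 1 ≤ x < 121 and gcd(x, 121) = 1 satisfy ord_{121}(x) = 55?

40

φ(121) = φ(11^2) = 11·(11−1) = 110 = 2 · 5 · 11.
In a cyclic group of order 110, there are φ(d) elements of order d for each divisor d of 110, and zero for non-divisors.
55 = 5 · 11 divides 110, and φ(55) = 40.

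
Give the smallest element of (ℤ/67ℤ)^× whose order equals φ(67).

φ(67) = 67 − 1 = 66 = 2 · 3 · 11.
Test candidates g = 2, 3, … against the prime factors q ∈ {2, 3, 11} of φ(67): g is a generator iff g^(66/q) ≢ 1 for every such q.
g = 2: 2^33 ≡ 66; 2^22 ≡ 37; 2^6 ≡ 64 — none is 1, so 2 is a primitive root.
So 2 is the smallest generator of (Z/67Z)^×.

2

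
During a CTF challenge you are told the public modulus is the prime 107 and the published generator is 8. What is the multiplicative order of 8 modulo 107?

ord(8) | φ(107) = 107 − 1 = 106 = 2 · 53.
Divisors of 106: 1, 2, 53, 106.
Check 8^d mod 107 for each divisor in increasing order:
8^1 ≡ 8 (mod 107)
8^2 ≡ 64 (mod 107)
8^53 ≡ 106 (mod 107)
8^106 ≡ 1 (mod 107) ✓
Hence ord(8) = 106.

106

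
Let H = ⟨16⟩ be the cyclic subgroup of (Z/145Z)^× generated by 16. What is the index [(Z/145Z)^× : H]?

By Lagrange's theorem, ord_145(16) divides φ(145) = φ(5·29) = (5−1)·(29−1) = 4·28 = 112 = 2^4 · 7.
Divisors of 112: 1, 2, 4, 7, 8, 14, 16, 28, 56, 112.
Compute 16^d (mod 145) for the divisors d until we hit 1:
16^1 ≡ 16 (mod 145)
16^2 ≡ 111 (mod 145)
16^4 ≡ 141 (mod 145)
16^7 ≡ 1 (mod 145) ✓
So ord_145(16) = 7, hence |⟨16⟩| = 7.
[(Z/145Z)^× : ⟨16⟩] = 112/7 = 16.

16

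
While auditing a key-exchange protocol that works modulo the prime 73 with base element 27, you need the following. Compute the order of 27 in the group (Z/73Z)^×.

The order of 27 must divide φ(73) = 73 − 1 = 72 = 2^3 · 3^2.
Divisors of 72: 1, 2, 3, 4, 6, 8, 9, 12, 18, 24, 36, 72.
Check 27^d mod 73 for each divisor in increasing order:
27^1 ≡ 27 (mod 73)
27^2 ≡ 72 (mod 73)
27^3 ≡ 46 (mod 73)
27^4 ≡ 1 (mod 73) ✓
So ord_73(27) = 4.

4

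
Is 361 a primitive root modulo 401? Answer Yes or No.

No

φ(401) = 401 − 1 = 400 = 2^4 · 5^2.
An element g generates (Z/401Z)^× iff g^(400/q) ≢ 1 (mod 401) for each prime q ∈ {2, 5}.
361^200 ≡ 1 (mod 401)  [q = 2: ≡ 1 ✗]
361^80 ≡ 72 (mod 401)  [q = 5: ≢ 1 ✓]
361^200 ≡ 1 shows ord(361) | 200, strictly less than φ(401); not a primitive root.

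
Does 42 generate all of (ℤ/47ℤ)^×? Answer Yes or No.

No

φ(47) = 47 − 1 = 46 = 2 · 23.
It suffices to check that the order of 42 is not a proper divisor of 46: compute 42^(46/q) for q ∈ {2, 23}.
42^23 ≡ 1 (mod 47)  [q = 2: ≡ 1 ✗]
42^2 ≡ 25 (mod 47)  [q = 23: ≢ 1 ✓]
Since 42^23 ≡ 1, the order of 42 divides 23 < 46, so 42 is not a primitive root.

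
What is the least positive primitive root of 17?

3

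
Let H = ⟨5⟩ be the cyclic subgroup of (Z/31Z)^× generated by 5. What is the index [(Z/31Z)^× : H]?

The order of 5 must divide φ(31) = 31 − 1 = 30 = 2 · 3 · 5.
Divisors of 30: 1, 2, 3, 5, 6, 10, 15, 30.
Test each divisor d:
5^1 ≡ 5
5^2 ≡ 25
5^3 ≡ 1
Thus |⟨5⟩| = ord(5) = 3.
[(Z/31Z)^× : ⟨5⟩] = 30/3 = 10.

10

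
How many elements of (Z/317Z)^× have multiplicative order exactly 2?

1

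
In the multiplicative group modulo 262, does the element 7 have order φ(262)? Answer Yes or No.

φ(262) = φ(2)·φ(131) = 1·130 = 130 = 2 · 5 · 13.
7 is a primitive root mod 262 iff 7^(φ(262)/q) ≢ 1 for every prime q | φ(262), i.e. q ∈ {2, 5, 13}.
7^65 ≡ 1 (mod 262)  [q = 2: ≡ 1 ✗]
7^26 ≡ 53 (mod 262)  [q = 5: ≢ 1 ✓]
7^10 ≡ 211 (mod 262)  [q = 13: ≢ 1 ✓]
Since 7^65 ≡ 1, the order of 7 divides 65 < 130, so 7 is not a primitive root.

No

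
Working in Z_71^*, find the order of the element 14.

10

The order of 14 must divide φ(71) = 71 − 1 = 70 = 2 · 5 · 7.
Divisors of 70: 1, 2, 5, 7, 10, 14, 35, 70.
Evaluate successive powers at the divisors of 70:
14^1 ≡ 14 (mod 71)
14^2 ≡ 54 (mod 71)
14^5 ≡ 70 (mod 71)
14^7 ≡ 17 (mod 71)
14^10 ≡ 1 (mod 71) ✓
So ord_71(14) = 10.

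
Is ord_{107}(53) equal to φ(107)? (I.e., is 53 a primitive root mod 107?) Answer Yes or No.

φ(107) = 107 − 1 = 106 = 2 · 53.
It suffices to check that the order of 53 is not a proper divisor of 106: compute 53^(106/q) for q ∈ {2, 53}.
53^53 ≡ 1 (mod 107)  [q = 2: ≡ 1 ✗]
53^2 ≡ 27 (mod 107)  [q = 53: ≢ 1 ✓]
The check at q = 2 fails, so 53 generates a proper subgroup.

No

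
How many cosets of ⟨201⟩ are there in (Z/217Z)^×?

6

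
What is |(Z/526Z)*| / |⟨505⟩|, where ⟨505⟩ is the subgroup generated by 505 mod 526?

By Lagrange's theorem, ord_526(505) divides φ(526) = φ(2)·φ(263) = 1·262 = 262 = 2 · 131.
Divisors of 262: 1, 2, 131, 262.
Check 505^d mod 526 for each divisor in increasing order:
505^1 ≡ 505
505^2 ≡ 441
505^131 ≡ 1
The order of 505 is 131, so the subgroup it generates has 131 elements.
Index = |(Z/526Z)^×| / |⟨505⟩| = 262 / 131 = 2.

2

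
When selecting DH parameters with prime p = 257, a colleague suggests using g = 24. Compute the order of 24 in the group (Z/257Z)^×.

By Lagrange's theorem, ord_257(24) divides φ(257) = 257 − 1 = 256 = 2^8.
Divisors of 256: 1, 2, 4, 8, 16, 32, 64, 128, 256.
Compute 24^d (mod 257) for the divisors d until we hit 1:
24^1 ≡ 24 (mod 257)
24^2 ≡ 62 (mod 257)
24^4 ≡ 246 (mod 257)
24^8 ≡ 121 (mod 257)
24^16 ≡ 249 (mod 257)
24^32 ≡ 64 (mod 257)
24^64 ≡ 241 (mod 257)
24^128 ≡ 256 (mod 257)
24^256 ≡ 1 (mod 257) ✓
So ord_257(24) = 256.

256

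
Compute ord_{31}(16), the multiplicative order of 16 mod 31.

Since 16 ∈ (Z/31Z)^×, its order divides φ(31) = 31 − 1 = 30 = 2 · 3 · 5.
Divisors of 30: 1, 2, 3, 5, 6, 10, 15, 30.
Check 16^d mod 31 for each divisor in increasing order:
16^1 ≡ 16
16^2 ≡ 8
16^3 ≡ 4
16^5 ≡ 1
Therefore the multiplicative order of 16 modulo 31 is 5.

5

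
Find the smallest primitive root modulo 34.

3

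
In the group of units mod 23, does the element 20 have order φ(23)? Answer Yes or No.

Yes

φ(23) = 23 − 1 = 22 = 2 · 11.
An element g generates (Z/23Z)^× iff g^(22/q) ≢ 1 (mod 23) for each prime q ∈ {2, 11}.
20^11 ≡ 22 (mod 23)  [q = 2: ≢ 1 ✓]
20^2 ≡ 9 (mod 23)  [q = 11: ≢ 1 ✓]
Every test exponent gives a nontrivial residue, hence 20 generates the full group.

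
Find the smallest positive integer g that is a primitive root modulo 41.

6

φ(41) = 41 − 1 = 40 = 2^3 · 5.
Test candidates g = 2, 3, … against the prime factors q ∈ {2, 5} of φ(41): g is a generator iff g^(40/q) ≢ 1 for every such q.
g = 2: 2^20 ≡ 1 — hits 1, so not a primitive root.
g = 3: 3^20 ≡ 40; 3^8 ≡ 1 — hits 1, so not a primitive root.
g = 4: 4^20 ≡ 1 — hits 1, so not a primitive root.
g = 5: 5^20 ≡ 1 — hits 1, so not a primitive root.
g = 6: 6^20 ≡ 40; 6^8 ≡ 10 — none is 1, so 6 is a primitive root.
The smallest primitive root modulo 41 is 6.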